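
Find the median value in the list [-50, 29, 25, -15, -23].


First, sort the list: [-50, -23, -15, 25, 29]
The list has 5 elements (odd count).
The middle index is 2 (0-based), and the element there is -15.
Final answer: -15


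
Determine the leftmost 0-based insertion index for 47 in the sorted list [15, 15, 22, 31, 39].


List is sorted: [15, 15, 22, 31, 39]
We need the leftmost position where 47 can be inserted, i.e. the first index whose element is >= 47 (or the end of the list if none is).
Binary search with low=0, high=5 (0-based indices):
  low=0, high=5, mid=2: a[2]=22 < 47, so low = 3
  low=3, high=5, mid=4: a[4]=39 < 47, so low = 5
Now low = high = 5, so the insertion index is 5.
Final answer: 5


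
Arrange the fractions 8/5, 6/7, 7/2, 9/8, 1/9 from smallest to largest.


Convert to decimal for comparison:
  8/5 = 1.6
  6/7 = 0.8571
  7/2 = 3.5
  9/8 = 1.125
  1/9 = 0.1111
Decimals in increasing order: 0.1111 < 0.8571 < 1.125 < 1.6 < 3.5
Writing each back as its fraction gives the sorted order.
Final answer: 1/9, 6/7, 9/8, 8/5, 7/2


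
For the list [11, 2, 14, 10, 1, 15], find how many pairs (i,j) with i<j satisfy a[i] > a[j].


For each element, count the later elements that are smaller than it:
  11 (index 0): smaller elements after it = [2, 10, 1] -> 3
  2 (index 1): smaller elements after it = [1] -> 1
  14 (index 2): smaller elements after it = [10, 1] -> 2
  10 (index 3): smaller elements after it = [1] -> 1
  1 (index 4): smaller elements after it = [] -> 0
Total inversions = 3 + 1 + 2 + 1 + 0 = 7
Final answer: 7


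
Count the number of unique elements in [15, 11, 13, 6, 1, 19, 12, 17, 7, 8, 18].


List all unique values:
Distinct values: [1, 6, 7, 8, 11, 12, 13, 15, 17, 18, 19]
Count = 11
Final answer: 11


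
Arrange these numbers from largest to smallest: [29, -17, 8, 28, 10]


Original list: [29, -17, 8, 28, 10]
Repeatedly take the largest remaining element:
  Remaining [29, -17, 8, 28, 10] -> largest is 29
  Remaining [-17, 8, 28, 10] -> largest is 28
  Remaining [-17, 8, 10] -> largest is 10
  Remaining [-17, 8] -> largest is 8
  Remaining [-17] -> largest is -17
Collecting the picks in order gives the descending list.
Final answer: [29, 28, 10, 8, -17]


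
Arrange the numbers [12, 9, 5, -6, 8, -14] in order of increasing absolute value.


Compute absolute values:
  |12| = 12
  |9| = 9
  |5| = 5
  |-6| = 6
  |8| = 8
  |-14| = 14
Absolute values in increasing order: 5 < 6 < 8 < 9 < 12 < 14
Listing the original numbers in that order gives the answer.
Final answer: [5, -6, 8, 9, 12, -14]


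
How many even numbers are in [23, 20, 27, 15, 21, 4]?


Check each element:
  23 is odd
  20 is even
  27 is odd
  15 is odd
  21 is odd
  4 is even
Evens: [20, 4]
Count of evens = 2
Final answer: 2


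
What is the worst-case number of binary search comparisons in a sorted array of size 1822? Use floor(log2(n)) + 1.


Binary search halves the search space each step.
Maximum comparisons = floor(log2(1822)) + 1
log2(1822) = 10.8313
floor(log2(1822)) = 10, so 10 + 1 = 11
Final answer: 11


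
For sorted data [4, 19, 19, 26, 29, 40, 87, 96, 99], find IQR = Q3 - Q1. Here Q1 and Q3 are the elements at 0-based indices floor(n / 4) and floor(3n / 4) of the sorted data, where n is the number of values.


The data has n = 9 elements.
Q1 index = floor(9 / 4) = floor(2.25) = 2; Q3 index = floor(3 * 9 / 4) = floor(6.75) = 6
Q1 = element at index 2 = 19
Q3 = element at index 6 = 87
IQR = 87 - 19 = 68
Final answer: 68


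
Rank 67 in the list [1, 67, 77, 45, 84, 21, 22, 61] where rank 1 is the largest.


Sort descending: [84, 77, 67, 61, 45, 22, 21, 1]
Find 67 in the sorted list.
67 is at position 3.
Final answer: 3


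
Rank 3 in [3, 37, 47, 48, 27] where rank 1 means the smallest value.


Sort ascending: [3, 27, 37, 47, 48]
Find 3 in the sorted list.
3 is at position 1 (1-indexed).
Final answer: 1


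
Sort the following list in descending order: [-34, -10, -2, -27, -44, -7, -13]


Original list: [-34, -10, -2, -27, -44, -7, -13]
Repeatedly take the largest remaining element:
  Remaining [-34, -10, -2, -27, -44, -7, -13] -> largest is -2
  Remaining [-34, -10, -27, -44, -7, -13] -> largest is -7
  Remaining [-34, -10, -27, -44, -13] -> largest is -10
  Remaining [-34, -27, -44, -13] -> largest is -13
  Remaining [-34, -27, -44] -> largest is -27
  Remaining [-34, -44] -> largest is -34
  Remaining [-44] -> largest is -44
Collecting the picks in order gives the descending list.
Final answer: [-2, -7, -10, -13, -27, -34, -44]


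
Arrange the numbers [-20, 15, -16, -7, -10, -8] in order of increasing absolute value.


Compute absolute values:
  |-20| = 20
  |15| = 15
  |-16| = 16
  |-7| = 7
  |-10| = 10
  |-8| = 8
Absolute values in increasing order: 7 < 8 < 10 < 15 < 16 < 20
Listing the original numbers in that order gives the answer.
Final answer: [-7, -8, -10, 15, -16, -20]


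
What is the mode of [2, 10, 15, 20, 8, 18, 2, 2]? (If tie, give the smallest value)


Count the frequency of each value:
  2 appears 3 time(s)
  8 appears 1 time(s)
  10 appears 1 time(s)
  15 appears 1 time(s)
  18 appears 1 time(s)
  20 appears 1 time(s)
Maximum frequency is 3.
Only 2 reaches that frequency, so it is the mode.
Final answer: 2


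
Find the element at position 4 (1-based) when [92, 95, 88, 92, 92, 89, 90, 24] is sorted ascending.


Sort ascending: [24, 88, 89, 90, 92, 92, 92, 95]
The 4th element (1-indexed) is at index 3.
Value = 90
Final answer: 90


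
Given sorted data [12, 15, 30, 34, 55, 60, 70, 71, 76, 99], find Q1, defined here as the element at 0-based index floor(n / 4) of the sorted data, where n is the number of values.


The list has n = 10 elements.
Q1 index = floor(10 / 4) = floor(2.5) = 2
Counting from index 0 in the sorted data, the element at index 2 is 30.
Final answer: 30


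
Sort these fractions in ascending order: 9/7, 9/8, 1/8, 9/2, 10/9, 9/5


Convert to decimal for comparison:
  9/7 = 1.2857
  9/8 = 1.125
  1/8 = 0.125
  9/2 = 4.5
  10/9 = 1.1111
  9/5 = 1.8
Decimals in increasing order: 0.125 < 1.1111 < 1.125 < 1.2857 < 1.8 < 4.5
Writing each back as its fraction gives the sorted order.
Final answer: 1/8, 10/9, 9/8, 9/7, 9/5, 9/2


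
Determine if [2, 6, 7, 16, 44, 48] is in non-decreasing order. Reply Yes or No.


Check consecutive pairs:
  2 <= 6? True
  6 <= 7? True
  7 <= 16? True
  16 <= 44? True
  44 <= 48? True
Every consecutive pair is in order, so the list is non-decreasing.
Final answer: Yes


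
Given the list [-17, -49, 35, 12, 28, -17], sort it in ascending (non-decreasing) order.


Original list: [-17, -49, 35, 12, 28, -17]
Repeatedly take the smallest remaining element:
  Remaining [-17, -49, 35, 12, 28, -17] -> smallest is -49
  Remaining [-17, 35, 12, 28, -17] -> smallest is -17
  Remaining [35, 12, 28, -17] -> smallest is -17
  Remaining [35, 12, 28] -> smallest is 12
  Remaining [35, 28] -> smallest is 28
  Remaining [35] -> smallest is 35
Collecting the picks in order gives the sorted list.
Final answer: [-49, -17, -17, 12, 28, 35]


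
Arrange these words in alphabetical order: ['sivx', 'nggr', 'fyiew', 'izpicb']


Compare strings character by character (the first differing letter decides):
  'fyiew' < 'izpicb' since 'f' < 'i' at position 1
  'izpicb' < 'nggr' since 'i' < 'n' at position 1
  'nggr' < 'sivx' since 'n' < 's' at position 1
Chaining these comparisons gives the alphabetical order.
Final answer: ['fyiew', 'izpicb', 'nggr', 'sivx']


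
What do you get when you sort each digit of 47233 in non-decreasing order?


The number 47233 has digits: 4, 7, 2, 3, 3
Sorted: 2, 3, 3, 4, 7
Joining the sorted digits gives the result.
Final answer: 23347


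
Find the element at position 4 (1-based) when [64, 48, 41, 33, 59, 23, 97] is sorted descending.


Sort descending: [97, 64, 59, 48, 41, 33, 23]
The 4th element (1-indexed) is at index 3.
Value = 48
Final answer: 48


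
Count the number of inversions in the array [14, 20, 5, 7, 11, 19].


For each element, count the later elements that are smaller than it:
  14 (index 0): smaller elements after it = [5, 7, 11] -> 3
  20 (index 1): smaller elements after it = [5, 7, 11, 19] -> 4
  5 (index 2): smaller elements after it = [] -> 0
  7 (index 3): smaller elements after it = [] -> 0
  11 (index 4): smaller elements after it = [] -> 0
Total inversions = 3 + 4 + 0 + 0 + 0 = 7
Final answer: 7


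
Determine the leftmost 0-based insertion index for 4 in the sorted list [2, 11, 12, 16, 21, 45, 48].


List is sorted: [2, 11, 12, 16, 21, 45, 48]
We need the leftmost position where 4 can be inserted, i.e. the first index whose element is >= 4 (or the end of the list if none is).
Binary search with low=0, high=7 (0-based indices):
  low=0, high=7, mid=3: a[3]=16 >= 4, so high = 3
  low=0, high=3, mid=1: a[1]=11 >= 4, so high = 1
  low=0, high=1, mid=0: a[0]=2 < 4, so low = 1
Now low = high = 1, so the insertion index is 1.
Final answer: 1


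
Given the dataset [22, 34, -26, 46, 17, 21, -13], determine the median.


First, sort the list: [-26, -13, 17, 21, 22, 34, 46]
The list has 7 elements (odd count).
The middle index is 3 (0-based), and the element there is 21.
Final answer: 21


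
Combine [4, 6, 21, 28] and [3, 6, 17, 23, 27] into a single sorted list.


List A: [4, 6, 21, 28]
List B: [3, 6, 17, 23, 27]
Repeatedly compare the front elements and take the smaller:
  4 vs 3 -> take 3
  4 vs 6 -> take 4
  6 vs 6 -> take 6
  21 vs 6 -> take 6
  21 vs 17 -> take 17
  21 vs 23 -> take 21
  28 vs 23 -> take 23
  28 vs 27 -> take 27
  B is exhausted; append the rest of A: [28]
Final answer: [3, 4, 6, 6, 17, 21, 23, 27, 28]


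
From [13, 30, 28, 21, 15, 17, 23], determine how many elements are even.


Check each element:
  13 is odd
  30 is even
  28 is even
  21 is odd
  15 is odd
  17 is odd
  23 is odd
Evens: [30, 28]
Count of evens = 2
Final answer: 2


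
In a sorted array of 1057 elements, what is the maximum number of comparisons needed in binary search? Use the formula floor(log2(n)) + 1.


Binary search halves the search space each step.
Maximum comparisons = floor(log2(1057)) + 1
log2(1057) = 10.0458
floor(log2(1057)) = 10, so 10 + 1 = 11
Final answer: 11


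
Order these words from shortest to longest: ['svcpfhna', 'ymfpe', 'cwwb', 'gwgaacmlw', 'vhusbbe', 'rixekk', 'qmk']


Compute lengths:
  'svcpfhna' has length 8
  'ymfpe' has length 5
  'cwwb' has length 4
  'gwgaacmlw' has length 9
  'vhusbbe' has length 7
  'rixekk' has length 6
  'qmk' has length 3
Lengths in increasing order: 3 < 4 < 5 < 6 < 7 < 8 < 9
Listing the words in that order gives the answer.
Final answer: ['qmk', 'cwwb', 'ymfpe', 'rixekk', 'vhusbbe', 'svcpfhna', 'gwgaacmlw']


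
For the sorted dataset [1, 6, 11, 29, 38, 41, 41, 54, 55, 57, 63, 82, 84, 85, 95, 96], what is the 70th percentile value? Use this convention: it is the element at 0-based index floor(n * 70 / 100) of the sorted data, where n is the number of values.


The dataset has n = 16 elements.
Index = floor(16 * 70 / 100) = floor(1120 / 100) = floor(11.2) = 11
Counting from index 0 in the sorted data, the element at index 11 is 82.
Final answer: 82


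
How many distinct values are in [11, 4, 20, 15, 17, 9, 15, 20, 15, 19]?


List all unique values:
Distinct values: [4, 9, 11, 15, 17, 19, 20]
Count = 7
Final answer: 7


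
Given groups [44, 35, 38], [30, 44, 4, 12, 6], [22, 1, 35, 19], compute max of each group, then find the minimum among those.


Find max of each group:
  Group 1: [44, 35, 38] -> max = 44
  Group 2: [30, 44, 4, 12, 6] -> max = 44
  Group 3: [22, 1, 35, 19] -> max = 35
Maxes: [44, 44, 35]
Minimum of maxes = 35
Final answer: 35


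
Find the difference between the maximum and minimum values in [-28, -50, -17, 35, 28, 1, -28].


Maximum value: 35
Minimum value: -50
Range = 35 - (-50) = 85
Final answer: 85


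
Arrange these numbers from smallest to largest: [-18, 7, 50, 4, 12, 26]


Original list: [-18, 7, 50, 4, 12, 26]
Repeatedly take the smallest remaining element:
  Remaining [-18, 7, 50, 4, 12, 26] -> smallest is -18
  Remaining [7, 50, 4, 12, 26] -> smallest is 4
  Remaining [7, 50, 12, 26] -> smallest is 7
  Remaining [50, 12, 26] -> smallest is 12
  Remaining [50, 26] -> smallest is 26
  Remaining [50] -> smallest is 50
Collecting the picks in order gives the sorted list.
Final answer: [-18, 4, 7, 12, 26, 50]


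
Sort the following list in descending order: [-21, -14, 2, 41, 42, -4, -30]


Original list: [-21, -14, 2, 41, 42, -4, -30]
Repeatedly take the largest remaining element:
  Remaining [-21, -14, 2, 41, 42, -4, -30] -> largest is 42
  Remaining [-21, -14, 2, 41, -4, -30] -> largest is 41
  Remaining [-21, -14, 2, -4, -30] -> largest is 2
  Remaining [-21, -14, -4, -30] -> largest is -4
  Remaining [-21, -14, -30] -> largest is -14
  Remaining [-21, -30] -> largest is -21
  Remaining [-30] -> largest is -30
Collecting the picks in order gives the descending list.
Final answer: [42, 41, 2, -4, -14, -21, -30]


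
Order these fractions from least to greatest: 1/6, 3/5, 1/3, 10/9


Convert to decimal for comparison:
  1/6 = 0.1667
  3/5 = 0.6
  1/3 = 0.3333
  10/9 = 1.1111
Decimals in increasing order: 0.1667 < 0.3333 < 0.6 < 1.1111
Writing each back as its fraction gives the sorted order.
Final answer: 1/6, 1/3, 3/5, 10/9


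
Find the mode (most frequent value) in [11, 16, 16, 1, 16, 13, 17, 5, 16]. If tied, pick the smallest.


Count the frequency of each value:
  1 appears 1 time(s)
  5 appears 1 time(s)
  11 appears 1 time(s)
  13 appears 1 time(s)
  16 appears 4 time(s)
  17 appears 1 time(s)
Maximum frequency is 4.
Only 16 reaches that frequency, so it is the mode.
Final answer: 16


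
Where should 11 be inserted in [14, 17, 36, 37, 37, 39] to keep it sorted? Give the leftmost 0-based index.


List is sorted: [14, 17, 36, 37, 37, 39]
We need the leftmost position where 11 can be inserted, i.e. the first index whose element is >= 11 (or the end of the list if none is).
Binary search with low=0, high=6 (0-based indices):
  low=0, high=6, mid=3: a[3]=37 >= 11, so high = 3
  low=0, high=3, mid=1: a[1]=17 >= 11, so high = 1
  low=0, high=1, mid=0: a[0]=14 >= 11, so high = 0
Now low = high = 0, so the insertion index is 0.
Final answer: 0


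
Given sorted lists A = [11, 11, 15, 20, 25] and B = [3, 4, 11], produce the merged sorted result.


List A: [11, 11, 15, 20, 25]
List B: [3, 4, 11]
Repeatedly compare the front elements and take the smaller:
  11 vs 3 -> take 3
  11 vs 4 -> take 4
  11 vs 11 -> take 11
  11 vs 11 -> take 11
  15 vs 11 -> take 11
  B is exhausted; append the rest of A: [15, 20, 25]
Final answer: [3, 4, 11, 11, 11, 15, 20, 25]


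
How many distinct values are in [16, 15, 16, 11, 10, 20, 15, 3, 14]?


List all unique values:
Distinct values: [3, 10, 11, 14, 15, 16, 20]
Count = 7
Final answer: 7


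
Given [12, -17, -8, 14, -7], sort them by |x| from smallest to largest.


Compute absolute values:
  |12| = 12
  |-17| = 17
  |-8| = 8
  |14| = 14
  |-7| = 7
Absolute values in increasing order: 7 < 8 < 12 < 14 < 17
Listing the original numbers in that order gives the answer.
Final answer: [-7, -8, 12, 14, -17]


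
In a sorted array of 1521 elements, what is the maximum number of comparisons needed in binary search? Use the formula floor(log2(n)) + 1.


Binary search halves the search space each step.
Maximum comparisons = floor(log2(1521)) + 1
log2(1521) = 10.5708
floor(log2(1521)) = 10, so 10 + 1 = 11
Final answer: 11


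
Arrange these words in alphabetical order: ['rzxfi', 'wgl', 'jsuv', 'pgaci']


Compare strings character by character (the first differing letter decides):
  'jsuv' < 'pgaci' since 'j' < 'p' at position 1
  'pgaci' < 'rzxfi' since 'p' < 'r' at position 1
  'rzxfi' < 'wgl' since 'r' < 'w' at position 1
Chaining these comparisons gives the alphabetical order.
Final answer: ['jsuv', 'pgaci', 'rzxfi', 'wgl']


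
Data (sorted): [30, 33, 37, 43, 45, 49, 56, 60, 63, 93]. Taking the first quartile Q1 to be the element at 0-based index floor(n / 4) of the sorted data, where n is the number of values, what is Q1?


The list has n = 10 elements.
Q1 index = floor(10 / 4) = floor(2.5) = 2
Counting from index 0 in the sorted data, the element at index 2 is 37.
Final answer: 37


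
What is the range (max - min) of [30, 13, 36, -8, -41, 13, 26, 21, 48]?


Maximum value: 48
Minimum value: -41
Range = 48 - (-41) = 89
Final answer: 89


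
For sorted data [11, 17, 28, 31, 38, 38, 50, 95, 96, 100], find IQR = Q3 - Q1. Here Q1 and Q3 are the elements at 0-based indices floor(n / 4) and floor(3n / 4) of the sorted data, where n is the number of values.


The data has n = 10 elements.
Q1 index = floor(10 / 4) = floor(2.5) = 2; Q3 index = floor(3 * 10 / 4) = floor(7.5) = 7
Q1 = element at index 2 = 28
Q3 = element at index 7 = 95
IQR = 95 - 28 = 67
Final answer: 67


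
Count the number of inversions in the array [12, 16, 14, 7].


For each element, count the later elements that are smaller than it:
  12 (index 0): smaller elements after it = [7] -> 1
  16 (index 1): smaller elements after it = [14, 7] -> 2
  14 (index 2): smaller elements after it = [7] -> 1
Total inversions = 1 + 2 + 1 = 4
Final answer: 4


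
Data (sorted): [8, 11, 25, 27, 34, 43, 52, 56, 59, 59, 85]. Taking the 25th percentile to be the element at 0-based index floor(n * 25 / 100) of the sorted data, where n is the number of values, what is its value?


The dataset has n = 11 elements.
Index = floor(11 * 25 / 100) = floor(275 / 100) = floor(2.75) = 2
Counting from index 0 in the sorted data, the element at index 2 is 25.
Final answer: 25


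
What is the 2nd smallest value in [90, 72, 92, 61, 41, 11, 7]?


Sort ascending: [7, 11, 41, 61, 72, 90, 92]
The 2nd element (1-indexed) is at index 1.
Value = 11
Final answer: 11


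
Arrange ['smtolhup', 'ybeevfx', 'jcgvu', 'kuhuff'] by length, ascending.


Compute lengths:
  'smtolhup' has length 8
  'ybeevfx' has length 7
  'jcgvu' has length 5
  'kuhuff' has length 6
Lengths in increasing order: 5 < 6 < 7 < 8
Listing the words in that order gives the answer.
Final answer: ['jcgvu', 'kuhuff', 'ybeevfx', 'smtolhup']


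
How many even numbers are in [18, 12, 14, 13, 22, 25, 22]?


Check each element:
  18 is even
  12 is even
  14 is even
  13 is odd
  22 is even
  25 is odd
  22 is even
Evens: [18, 12, 14, 22, 22]
Count of evens = 5
Final answer: 5


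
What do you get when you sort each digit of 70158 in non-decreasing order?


The number 70158 has digits: 7, 0, 1, 5, 8
Sorted: 0, 1, 5, 7, 8
Joining the sorted digits gives the result.
Final answer: 01578


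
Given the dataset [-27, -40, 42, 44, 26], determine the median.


First, sort the list: [-40, -27, 26, 42, 44]
The list has 5 elements (odd count).
The middle index is 2 (0-based), and the element there is 26.
Final answer: 26


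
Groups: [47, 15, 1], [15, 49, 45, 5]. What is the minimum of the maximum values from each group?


Find max of each group:
  Group 1: [47, 15, 1] -> max = 47
  Group 2: [15, 49, 45, 5] -> max = 49
Maxes: [47, 49]
Minimum of maxes = 47
Final answer: 47


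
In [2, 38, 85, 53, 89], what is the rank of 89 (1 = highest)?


Sort descending: [89, 85, 53, 38, 2]
Find 89 in the sorted list.
89 is at position 1.
Final answer: 1


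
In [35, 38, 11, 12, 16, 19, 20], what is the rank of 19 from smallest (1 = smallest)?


Sort ascending: [11, 12, 16, 19, 20, 35, 38]
Find 19 in the sorted list.
19 is at position 4 (1-indexed).
Final answer: 4


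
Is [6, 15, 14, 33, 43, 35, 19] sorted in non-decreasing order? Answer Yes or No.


Check consecutive pairs:
  6 <= 15? True
  15 <= 14? False
  14 <= 33? True
  33 <= 43? True
  43 <= 35? False
  35 <= 19? False
3 consecutive pair(s) are out of order, so the list is not sorted.
Final answer: No


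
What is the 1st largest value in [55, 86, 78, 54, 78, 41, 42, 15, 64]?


Sort descending: [86, 78, 78, 64, 55, 54, 42, 41, 15]
The 1st element (1-indexed) is at index 0.
Value = 86
Final answer: 86


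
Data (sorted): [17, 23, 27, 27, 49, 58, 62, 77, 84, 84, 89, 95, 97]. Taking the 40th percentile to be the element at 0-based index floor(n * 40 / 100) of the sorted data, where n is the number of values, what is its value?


The dataset has n = 13 elements.
Index = floor(13 * 40 / 100) = floor(520 / 100) = floor(5.2) = 5
Counting from index 0 in the sorted data, the element at index 5 is 58.
Final answer: 58


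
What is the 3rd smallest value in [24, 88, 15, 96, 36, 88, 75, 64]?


Sort ascending: [15, 24, 36, 64, 75, 88, 88, 96]
The 3rd element (1-indexed) is at index 2.
Value = 36
Final answer: 36


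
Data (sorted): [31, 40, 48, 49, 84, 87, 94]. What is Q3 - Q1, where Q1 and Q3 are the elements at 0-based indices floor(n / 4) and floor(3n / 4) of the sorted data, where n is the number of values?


The data has n = 7 elements.
Q1 index = floor(7 / 4) = floor(1.75) = 1; Q3 index = floor(3 * 7 / 4) = floor(5.25) = 5
Q1 = element at index 1 = 40
Q3 = element at index 5 = 87
IQR = 87 - 40 = 47
Final answer: 47


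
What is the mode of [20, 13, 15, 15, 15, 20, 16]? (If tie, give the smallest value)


Count the frequency of each value:
  13 appears 1 time(s)
  15 appears 3 time(s)
  16 appears 1 time(s)
  20 appears 2 time(s)
Maximum frequency is 3.
Only 15 reaches that frequency, so it is the mode.
Final answer: 15


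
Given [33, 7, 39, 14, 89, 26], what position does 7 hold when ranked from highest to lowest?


Sort descending: [89, 39, 33, 26, 14, 7]
Find 7 in the sorted list.
7 is at position 6.
Final answer: 6


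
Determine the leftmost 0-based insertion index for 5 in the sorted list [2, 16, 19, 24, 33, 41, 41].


List is sorted: [2, 16, 19, 24, 33, 41, 41]
We need the leftmost position where 5 can be inserted, i.e. the first index whose element is >= 5 (or the end of the list if none is).
Binary search with low=0, high=7 (0-based indices):
  low=0, high=7, mid=3: a[3]=24 >= 5, so high = 3
  low=0, high=3, mid=1: a[1]=16 >= 5, so high = 1
  low=0, high=1, mid=0: a[0]=2 < 5, so low = 1
Now low = high = 1, so the insertion index is 1.
Final answer: 1


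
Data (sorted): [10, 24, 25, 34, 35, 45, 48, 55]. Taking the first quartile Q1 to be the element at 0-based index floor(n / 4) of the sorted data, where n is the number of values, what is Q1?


The list has n = 8 elements.
Q1 index = floor(8 / 4) = floor(2) = 2
Counting from index 0 in the sorted data, the element at index 2 is 25.
Final answer: 25


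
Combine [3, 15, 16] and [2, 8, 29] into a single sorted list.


List A: [3, 15, 16]
List B: [2, 8, 29]
Repeatedly compare the front elements and take the smaller:
  3 vs 2 -> take 2
  3 vs 8 -> take 3
  15 vs 8 -> take 8
  15 vs 29 -> take 15
  16 vs 29 -> take 16
  A is exhausted; append the rest of B: [29]
Final answer: [2, 3, 8, 15, 16, 29]


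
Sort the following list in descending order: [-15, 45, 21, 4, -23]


Original list: [-15, 45, 21, 4, -23]
Repeatedly take the largest remaining element:
  Remaining [-15, 45, 21, 4, -23] -> largest is 45
  Remaining [-15, 21, 4, -23] -> largest is 21
  Remaining [-15, 4, -23] -> largest is 4
  Remaining [-15, -23] -> largest is -15
  Remaining [-23] -> largest is -23
Collecting the picks in order gives the descending list.
Final answer: [45, 21, 4, -15, -23]


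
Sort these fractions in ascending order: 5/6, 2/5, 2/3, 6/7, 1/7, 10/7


Convert to decimal for comparison:
  5/6 = 0.8333
  2/5 = 0.4
  2/3 = 0.6667
  6/7 = 0.8571
  1/7 = 0.1429
  10/7 = 1.4286
Decimals in increasing order: 0.1429 < 0.4 < 0.6667 < 0.8333 < 0.8571 < 1.4286
Writing each back as its fraction gives the sorted order.
Final answer: 1/7, 2/5, 2/3, 5/6, 6/7, 10/7


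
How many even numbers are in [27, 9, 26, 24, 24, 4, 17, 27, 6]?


Check each element:
  27 is odd
  9 is odd
  26 is even
  24 is even
  24 is even
  4 is even
  17 is odd
  27 is odd
  6 is even
Evens: [26, 24, 24, 4, 6]
Count of evens = 5
Final answer: 5


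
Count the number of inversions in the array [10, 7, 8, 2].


For each element, count the later elements that are smaller than it:
  10 (index 0): smaller elements after it = [7, 8, 2] -> 3
  7 (index 1): smaller elements after it = [2] -> 1
  8 (index 2): smaller elements after it = [2] -> 1
Total inversions = 3 + 1 + 1 = 5
Final answer: 5


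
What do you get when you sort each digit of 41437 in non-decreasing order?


The number 41437 has digits: 4, 1, 4, 3, 7
Sorted: 1, 3, 4, 4, 7
Joining the sorted digits gives the result.
Final answer: 13447


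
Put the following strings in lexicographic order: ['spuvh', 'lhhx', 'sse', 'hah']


Compare strings character by character (the first differing letter decides):
  'hah' < 'lhhx' since 'h' < 'l' at position 1
  'lhhx' < 'spuvh' since 'l' < 's' at position 1
  'spuvh' < 'sse' since 'p' < 's' at position 2
Chaining these comparisons gives the alphabetical order.
Final answer: ['hah', 'lhhx', 'spuvh', 'sse']


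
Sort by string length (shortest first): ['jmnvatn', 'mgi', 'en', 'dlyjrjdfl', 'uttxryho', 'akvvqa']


Compute lengths:
  'jmnvatn' has length 7
  'mgi' has length 3
  'en' has length 2
  'dlyjrjdfl' has length 9
  'uttxryho' has length 8
  'akvvqa' has length 6
Lengths in increasing order: 2 < 3 < 6 < 7 < 8 < 9
Listing the words in that order gives the answer.
Final answer: ['en', 'mgi', 'akvvqa', 'jmnvatn', 'uttxryho', 'dlyjrjdfl']


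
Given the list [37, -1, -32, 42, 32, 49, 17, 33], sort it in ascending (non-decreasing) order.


Original list: [37, -1, -32, 42, 32, 49, 17, 33]
Repeatedly take the smallest remaining element:
  Remaining [37, -1, -32, 42, 32, 49, 17, 33] -> smallest is -32
  Remaining [37, -1, 42, 32, 49, 17, 33] -> smallest is -1
  Remaining [37, 42, 32, 49, 17, 33] -> smallest is 17
  Remaining [37, 42, 32, 49, 33] -> smallest is 32
  Remaining [37, 42, 49, 33] -> smallest is 33
  Remaining [37, 42, 49] -> smallest is 37
  Remaining [42, 49] -> smallest is 42
  Remaining [49] -> smallest is 49
Collecting the picks in order gives the sorted list.
Final answer: [-32, -1, 17, 32, 33, 37, 42, 49]


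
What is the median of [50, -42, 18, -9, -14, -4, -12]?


First, sort the list: [-42, -14, -12, -9, -4, 18, 50]
The list has 7 elements (odd count).
The middle index is 3 (0-based), and the element there is -9.
Final answer: -9


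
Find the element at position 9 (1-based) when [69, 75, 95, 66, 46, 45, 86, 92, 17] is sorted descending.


Sort descending: [95, 92, 86, 75, 69, 66, 46, 45, 17]
The 9th element (1-indexed) is at index 8.
Value = 17
Final answer: 17


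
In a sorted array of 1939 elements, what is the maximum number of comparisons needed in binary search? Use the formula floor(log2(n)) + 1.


Binary search halves the search space each step.
Maximum comparisons = floor(log2(1939)) + 1
log2(1939) = 10.9211
floor(log2(1939)) = 10, so 10 + 1 = 11
Final answer: 11


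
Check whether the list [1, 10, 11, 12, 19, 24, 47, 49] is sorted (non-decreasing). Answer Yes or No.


Check consecutive pairs:
  1 <= 10? True
  10 <= 11? True
  11 <= 12? True
  12 <= 19? True
  19 <= 24? True
  24 <= 47? True
  47 <= 49? True
Every consecutive pair is in order, so the list is non-decreasing.
Final answer: Yes


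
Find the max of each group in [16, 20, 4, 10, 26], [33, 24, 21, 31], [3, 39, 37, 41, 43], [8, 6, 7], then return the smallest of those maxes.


Find max of each group:
  Group 1: [16, 20, 4, 10, 26] -> max = 26
  Group 2: [33, 24, 21, 31] -> max = 33
  Group 3: [3, 39, 37, 41, 43] -> max = 43
  Group 4: [8, 6, 7] -> max = 8
Maxes: [26, 33, 43, 8]
Minimum of maxes = 8
Final answer: 8


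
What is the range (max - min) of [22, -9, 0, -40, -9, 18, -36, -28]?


Maximum value: 22
Minimum value: -40
Range = 22 - (-40) = 62
Final answer: 62


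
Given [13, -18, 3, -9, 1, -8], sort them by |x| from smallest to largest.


Compute absolute values:
  |13| = 13
  |-18| = 18
  |3| = 3
  |-9| = 9
  |1| = 1
  |-8| = 8
Absolute values in increasing order: 1 < 3 < 8 < 9 < 13 < 18
Listing the original numbers in that order gives the answer.
Final answer: [1, 3, -8, -9, 13, -18]


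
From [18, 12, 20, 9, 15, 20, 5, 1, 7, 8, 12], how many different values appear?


List all unique values:
Distinct values: [1, 5, 7, 8, 9, 12, 15, 18, 20]
Count = 9
Final answer: 9


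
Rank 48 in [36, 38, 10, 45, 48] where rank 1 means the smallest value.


Sort ascending: [10, 36, 38, 45, 48]
Find 48 in the sorted list.
48 is at position 5 (1-indexed).
Final answer: 5


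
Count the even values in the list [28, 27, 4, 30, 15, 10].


Check each element:
  28 is even
  27 is odd
  4 is even
  30 is even
  15 is odd
  10 is even
Evens: [28, 4, 30, 10]
Count of evens = 4
Final answer: 4


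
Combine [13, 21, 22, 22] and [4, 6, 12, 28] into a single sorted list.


List A: [13, 21, 22, 22]
List B: [4, 6, 12, 28]
Repeatedly compare the front elements and take the smaller:
  13 vs 4 -> take 4
  13 vs 6 -> take 6
  13 vs 12 -> take 12
  13 vs 28 -> take 13
  21 vs 28 -> take 21
  22 vs 28 -> take 22
  22 vs 28 -> take 22
  A is exhausted; append the rest of B: [28]
Final answer: [4, 6, 12, 13, 21, 22, 22, 28]


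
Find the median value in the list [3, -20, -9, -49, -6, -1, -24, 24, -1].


First, sort the list: [-49, -24, -20, -9, -6, -1, -1, 3, 24]
The list has 9 elements (odd count).
The middle index is 4 (0-based), and the element there is -6.
Final answer: -6


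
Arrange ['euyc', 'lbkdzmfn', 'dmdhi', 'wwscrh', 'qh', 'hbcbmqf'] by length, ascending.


Compute lengths:
  'euyc' has length 4
  'lbkdzmfn' has length 8
  'dmdhi' has length 5
  'wwscrh' has length 6
  'qh' has length 2
  'hbcbmqf' has length 7
Lengths in increasing order: 2 < 4 < 5 < 6 < 7 < 8
Listing the words in that order gives the answer.
Final answer: ['qh', 'euyc', 'dmdhi', 'wwscrh', 'hbcbmqf', 'lbkdzmfn']


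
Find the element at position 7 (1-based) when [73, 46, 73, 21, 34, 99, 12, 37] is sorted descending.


Sort descending: [99, 73, 73, 46, 37, 34, 21, 12]
The 7th element (1-indexed) is at index 6.
Value = 21
Final answer: 21


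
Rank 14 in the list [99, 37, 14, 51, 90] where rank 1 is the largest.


Sort descending: [99, 90, 51, 37, 14]
Find 14 in the sorted list.
14 is at position 5.
Final answer: 5


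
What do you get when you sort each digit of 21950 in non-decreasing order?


The number 21950 has digits: 2, 1, 9, 5, 0
Sorted: 0, 1, 2, 5, 9
Joining the sorted digits gives the result.
Final answer: 01259


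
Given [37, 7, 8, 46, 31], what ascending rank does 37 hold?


Sort ascending: [7, 8, 31, 37, 46]
Find 37 in the sorted list.
37 is at position 4 (1-indexed).
Final answer: 4


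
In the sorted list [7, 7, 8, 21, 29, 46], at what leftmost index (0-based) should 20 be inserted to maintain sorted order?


List is sorted: [7, 7, 8, 21, 29, 46]
We need the leftmost position where 20 can be inserted, i.e. the first index whose element is >= 20 (or the end of the list if none is).
Binary search with low=0, high=6 (0-based indices):
  low=0, high=6, mid=3: a[3]=21 >= 20, so high = 3
  low=0, high=3, mid=1: a[1]=7 < 20, so low = 2
  low=2, high=3, mid=2: a[2]=8 < 20, so low = 3
Now low = high = 3, so the insertion index is 3.
Final answer: 3


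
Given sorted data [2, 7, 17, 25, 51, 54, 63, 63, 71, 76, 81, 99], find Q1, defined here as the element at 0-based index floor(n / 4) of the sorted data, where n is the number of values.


The list has n = 12 elements.
Q1 index = floor(12 / 4) = floor(3) = 3
Counting from index 0 in the sorted data, the element at index 3 is 25.
Final answer: 25


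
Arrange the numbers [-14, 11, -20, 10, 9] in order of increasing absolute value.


Compute absolute values:
  |-14| = 14
  |11| = 11
  |-20| = 20
  |10| = 10
  |9| = 9
Absolute values in increasing order: 9 < 10 < 11 < 14 < 20
Listing the original numbers in that order gives the answer.
Final answer: [9, 10, 11, -14, -20]


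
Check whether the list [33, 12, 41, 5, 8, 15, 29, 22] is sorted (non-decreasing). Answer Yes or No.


Check consecutive pairs:
  33 <= 12? False
  12 <= 41? True
  41 <= 5? False
  5 <= 8? True
  8 <= 15? True
  15 <= 29? True
  29 <= 22? False
3 consecutive pair(s) are out of order, so the list is not sorted.
Final answer: No


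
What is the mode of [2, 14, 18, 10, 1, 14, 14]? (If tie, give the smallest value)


Count the frequency of each value:
  1 appears 1 time(s)
  2 appears 1 time(s)
  10 appears 1 time(s)
  14 appears 3 time(s)
  18 appears 1 time(s)
Maximum frequency is 3.
Only 14 reaches that frequency, so it is the mode.
Final answer: 14


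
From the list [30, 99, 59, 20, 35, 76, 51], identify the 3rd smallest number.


Sort ascending: [20, 30, 35, 51, 59, 76, 99]
The 3rd element (1-indexed) is at index 2.
Value = 35
Final answer: 35


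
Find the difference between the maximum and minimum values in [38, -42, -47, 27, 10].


Maximum value: 38
Minimum value: -47
Range = 38 - (-47) = 85
Final answer: 85


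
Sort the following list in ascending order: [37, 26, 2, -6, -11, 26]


Original list: [37, 26, 2, -6, -11, 26]
Repeatedly take the smallest remaining element:
  Remaining [37, 26, 2, -6, -11, 26] -> smallest is -11
  Remaining [37, 26, 2, -6, 26] -> smallest is -6
  Remaining [37, 26, 2, 26] -> smallest is 2
  Remaining [37, 26, 26] -> smallest is 26
  Remaining [37, 26] -> smallest is 26
  Remaining [37] -> smallest is 37
Collecting the picks in order gives the sorted list.
Final answer: [-11, -6, 2, 26, 26, 37]


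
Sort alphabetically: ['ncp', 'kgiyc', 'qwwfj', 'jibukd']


Compare strings character by character (the first differing letter decides):
  'jibukd' < 'kgiyc' since 'j' < 'k' at position 1
  'kgiyc' < 'ncp' since 'k' < 'n' at position 1
  'ncp' < 'qwwfj' since 'n' < 'q' at position 1
Chaining these comparisons gives the alphabetical order.
Final answer: ['jibukd', 'kgiyc', 'ncp', 'qwwfj']


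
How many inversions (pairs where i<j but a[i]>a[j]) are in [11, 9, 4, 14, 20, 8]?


For each element, count the later elements that are smaller than it:
  11 (index 0): smaller elements after it = [9, 4, 8] -> 3
  9 (index 1): smaller elements after it = [4, 8] -> 2
  4 (index 2): smaller elements after it = [] -> 0
  14 (index 3): smaller elements after it = [8] -> 1
  20 (index 4): smaller elements after it = [8] -> 1
Total inversions = 3 + 2 + 0 + 1 + 1 = 7
Final answer: 7


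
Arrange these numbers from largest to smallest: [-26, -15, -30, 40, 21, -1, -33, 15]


Original list: [-26, -15, -30, 40, 21, -1, -33, 15]
Repeatedly take the largest remaining element:
  Remaining [-26, -15, -30, 40, 21, -1, -33, 15] -> largest is 40
  Remaining [-26, -15, -30, 21, -1, -33, 15] -> largest is 21
  Remaining [-26, -15, -30, -1, -33, 15] -> largest is 15
  Remaining [-26, -15, -30, -1, -33] -> largest is -1
  Remaining [-26, -15, -30, -33] -> largest is -15
  Remaining [-26, -30, -33] -> largest is -26
  Remaining [-30, -33] -> largest is -30
  Remaining [-33] -> largest is -33
Collecting the picks in order gives the descending list.
Final answer: [40, 21, 15, -1, -15, -26, -30, -33]


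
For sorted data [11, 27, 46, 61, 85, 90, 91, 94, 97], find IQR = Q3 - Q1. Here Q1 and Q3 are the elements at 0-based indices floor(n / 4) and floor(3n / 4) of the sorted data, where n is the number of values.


The data has n = 9 elements.
Q1 index = floor(9 / 4) = floor(2.25) = 2; Q3 index = floor(3 * 9 / 4) = floor(6.75) = 6
Q1 = element at index 2 = 46
Q3 = element at index 6 = 91
IQR = 91 - 46 = 45
Final answer: 45


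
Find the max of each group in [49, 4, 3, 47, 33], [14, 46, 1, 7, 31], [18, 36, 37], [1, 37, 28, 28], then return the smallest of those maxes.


Find max of each group:
  Group 1: [49, 4, 3, 47, 33] -> max = 49
  Group 2: [14, 46, 1, 7, 31] -> max = 46
  Group 3: [18, 36, 37] -> max = 37
  Group 4: [1, 37, 28, 28] -> max = 37
Maxes: [49, 46, 37, 37]
Minimum of maxes = 37
Final answer: 37


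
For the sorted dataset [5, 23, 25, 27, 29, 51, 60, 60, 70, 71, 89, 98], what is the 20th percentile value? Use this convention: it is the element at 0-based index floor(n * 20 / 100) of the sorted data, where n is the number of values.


The dataset has n = 12 elements.
Index = floor(12 * 20 / 100) = floor(240 / 100) = floor(2.4) = 2
Counting from index 0 in the sorted data, the element at index 2 is 25.
Final answer: 25


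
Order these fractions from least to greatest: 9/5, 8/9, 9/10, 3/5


Convert to decimal for comparison:
  9/5 = 1.8
  8/9 = 0.8889
  9/10 = 0.9
  3/5 = 0.6
Decimals in increasing order: 0.6 < 0.8889 < 0.9 < 1.8
Writing each back as its fraction gives the sorted order.
Final answer: 3/5, 8/9, 9/10, 9/5


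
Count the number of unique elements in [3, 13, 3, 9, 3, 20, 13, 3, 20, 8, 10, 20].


List all unique values:
Distinct values: [3, 8, 9, 10, 13, 20]
Count = 6
Final answer: 6


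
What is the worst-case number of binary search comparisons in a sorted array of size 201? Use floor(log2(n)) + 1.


Binary search halves the search space each step.
Maximum comparisons = floor(log2(201)) + 1
log2(201) = 7.6511
floor(log2(201)) = 7, so 7 + 1 = 8
Final answer: 8


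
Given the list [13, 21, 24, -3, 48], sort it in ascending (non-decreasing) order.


Original list: [13, 21, 24, -3, 48]
Repeatedly take the smallest remaining element:
  Remaining [13, 21, 24, -3, 48] -> smallest is -3
  Remaining [13, 21, 24, 48] -> smallest is 13
  Remaining [21, 24, 48] -> smallest is 21
  Remaining [24, 48] -> smallest is 24
  Remaining [48] -> smallest is 48
Collecting the picks in order gives the sorted list.
Final answer: [-3, 13, 21, 24, 48]


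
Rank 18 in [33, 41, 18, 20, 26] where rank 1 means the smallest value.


Sort ascending: [18, 20, 26, 33, 41]
Find 18 in the sorted list.
18 is at position 1 (1-indexed).
Final answer: 1


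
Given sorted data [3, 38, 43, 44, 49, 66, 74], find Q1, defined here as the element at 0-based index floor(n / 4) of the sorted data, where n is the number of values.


The list has n = 7 elements.
Q1 index = floor(7 / 4) = floor(1.75) = 1
Counting from index 0 in the sorted data, the element at index 1 is 38.
Final answer: 38


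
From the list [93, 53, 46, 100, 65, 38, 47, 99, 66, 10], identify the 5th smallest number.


Sort ascending: [10, 38, 46, 47, 53, 65, 66, 93, 99, 100]
The 5th element (1-indexed) is at index 4.
Value = 53
Final answer: 53


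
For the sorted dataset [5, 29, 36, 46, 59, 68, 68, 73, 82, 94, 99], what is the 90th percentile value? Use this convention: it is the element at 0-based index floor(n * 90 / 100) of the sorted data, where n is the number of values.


The dataset has n = 11 elements.
Index = floor(11 * 90 / 100) = floor(990 / 100) = floor(9.9) = 9
Counting from index 0 in the sorted data, the element at index 9 is 94.
Final answer: 94


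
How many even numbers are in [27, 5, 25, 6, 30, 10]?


Check each element:
  27 is odd
  5 is odd
  25 is odd
  6 is even
  30 is even
  10 is even
Evens: [6, 30, 10]
Count of evens = 3
Final answer: 3


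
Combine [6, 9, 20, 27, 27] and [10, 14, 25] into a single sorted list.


List A: [6, 9, 20, 27, 27]
List B: [10, 14, 25]
Repeatedly compare the front elements and take the smaller:
  6 vs 10 -> take 6
  9 vs 10 -> take 9
  20 vs 10 -> take 10
  20 vs 14 -> take 14
  20 vs 25 -> take 20
  27 vs 25 -> take 25
  B is exhausted; append the rest of A: [27, 27]
Final answer: [6, 9, 10, 14, 20, 25, 27, 27]


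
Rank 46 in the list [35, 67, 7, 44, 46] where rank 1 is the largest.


Sort descending: [67, 46, 44, 35, 7]
Find 46 in the sorted list.
46 is at position 2.
Final answer: 2


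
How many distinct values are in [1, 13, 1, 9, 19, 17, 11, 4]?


List all unique values:
Distinct values: [1, 4, 9, 11, 13, 17, 19]
Count = 7
Final answer: 7
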